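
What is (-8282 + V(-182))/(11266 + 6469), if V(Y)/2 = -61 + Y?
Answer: -8768/17735 ≈ -0.49439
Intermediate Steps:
V(Y) = -122 + 2*Y (V(Y) = 2*(-61 + Y) = -122 + 2*Y)
(-8282 + V(-182))/(11266 + 6469) = (-8282 + (-122 + 2*(-182)))/(11266 + 6469) = (-8282 + (-122 - 364))/17735 = (-8282 - 486)*(1/17735) = -8768*1/17735 = -8768/17735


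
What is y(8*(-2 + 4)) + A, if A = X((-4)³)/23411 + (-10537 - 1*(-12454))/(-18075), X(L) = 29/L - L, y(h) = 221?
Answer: 1994096321019/9027281600 ≈ 220.90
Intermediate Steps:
X(L) = -L + 29/L
A = -932912581/9027281600 (A = (-1*(-4)³ + 29/((-4)³))/23411 + (-10537 - 1*(-12454))/(-18075) = (-1*(-64) + 29/(-64))*(1/23411) + (-10537 + 12454)*(-1/18075) = (64 + 29*(-1/64))*(1/23411) + 1917*(-1/18075) = (64 - 29/64)*(1/23411) - 639/6025 = (4067/64)*(1/23411) - 639/6025 = 4067/1498304 - 639/6025 = -932912581/9027281600 ≈ -0.10334)
y(8*(-2 + 4)) + A = 221 - 932912581/9027281600 = 1994096321019/9027281600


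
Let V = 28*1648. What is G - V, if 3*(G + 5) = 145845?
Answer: 2466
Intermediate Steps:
G = 48610 (G = -5 + (1/3)*145845 = -5 + 48615 = 48610)
V = 46144
G - V = 48610 - 1*46144 = 48610 - 46144 = 2466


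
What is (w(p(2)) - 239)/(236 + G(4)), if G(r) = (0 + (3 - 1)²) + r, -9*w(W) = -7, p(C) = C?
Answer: -536/549 ≈ -0.97632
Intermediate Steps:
w(W) = 7/9 (w(W) = -⅑*(-7) = 7/9)
G(r) = 4 + r (G(r) = (0 + 2²) + r = (0 + 4) + r = 4 + r)
(w(p(2)) - 239)/(236 + G(4)) = (7/9 - 239)/(236 + (4 + 4)) = -2144/(9*(236 + 8)) = -2144/9/244 = -2144/9*1/244 = -536/549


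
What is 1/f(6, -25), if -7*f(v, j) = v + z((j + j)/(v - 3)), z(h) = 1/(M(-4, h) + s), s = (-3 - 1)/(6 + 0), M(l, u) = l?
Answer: -98/81 ≈ -1.2099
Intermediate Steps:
s = -⅔ (s = -4/6 = -4*⅙ = -⅔ ≈ -0.66667)
z(h) = -3/14 (z(h) = 1/(-4 - ⅔) = 1/(-14/3) = -3/14)
f(v, j) = 3/98 - v/7 (f(v, j) = -(v - 3/14)/7 = -(-3/14 + v)/7 = 3/98 - v/7)
1/f(6, -25) = 1/(3/98 - ⅐*6) = 1/(3/98 - 6/7) = 1/(-81/98) = -98/81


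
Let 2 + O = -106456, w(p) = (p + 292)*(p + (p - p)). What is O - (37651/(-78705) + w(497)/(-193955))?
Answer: -325013501254496/3053045655 ≈ -1.0646e+5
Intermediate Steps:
w(p) = p*(292 + p) (w(p) = (292 + p)*(p + 0) = (292 + p)*p = p*(292 + p))
O = -106458 (O = -2 - 106456 = -106458)
O - (37651/(-78705) + w(497)/(-193955)) = -106458 - (37651/(-78705) + (497*(292 + 497))/(-193955)) = -106458 - (37651*(-1/78705) + (497*789)*(-1/193955)) = -106458 - (-37651/78705 + 392133*(-1/193955)) = -106458 - (-37651/78705 - 392133/193955) = -106458 - 1*(-7633085494/3053045655) = -106458 + 7633085494/3053045655 = -325013501254496/3053045655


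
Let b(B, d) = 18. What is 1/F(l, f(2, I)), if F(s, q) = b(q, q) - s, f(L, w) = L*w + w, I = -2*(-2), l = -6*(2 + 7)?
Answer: 1/72 ≈ 0.013889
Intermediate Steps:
l = -54 (l = -6*9 = -54)
I = 4
f(L, w) = w + L*w
F(s, q) = 18 - s
1/F(l, f(2, I)) = 1/(18 - 1*(-54)) = 1/(18 + 54) = 1/72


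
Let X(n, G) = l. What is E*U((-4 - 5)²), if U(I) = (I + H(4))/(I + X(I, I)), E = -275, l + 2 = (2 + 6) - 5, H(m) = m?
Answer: -23375/82 ≈ -285.06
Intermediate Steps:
l = 1 (l = -2 + ((2 + 6) - 5) = -2 + (8 - 5) = -2 + 3 = 1)
X(n, G) = 1
U(I) = (4 + I)/(1 + I) (U(I) = (I + 4)/(I + 1) = (4 + I)/(1 + I))
E*U((-4 - 5)²) = -275*(4 + (-4 - 5)²)/(1 + (-4 - 5)²) = -275*(4 + (-9)²)/(1 + (-9)²) = -275*(4 + 81)/(1 + 81) = -275*85/82 = -23375/82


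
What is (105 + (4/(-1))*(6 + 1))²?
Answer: 5929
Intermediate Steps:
(105 + (4/(-1))*(6 + 1))² = (105 + (4*(-1))*7)² = (105 - 4*7)² = (105 - 28)² = 77² = 5929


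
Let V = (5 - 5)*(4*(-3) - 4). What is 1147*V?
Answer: 0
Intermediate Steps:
V = 0 (V = 0*(-12 - 4) = 0*(-16) = 0)
1147*V = 1147*0 = 0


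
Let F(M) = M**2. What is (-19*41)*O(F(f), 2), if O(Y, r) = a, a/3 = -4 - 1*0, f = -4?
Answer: 9348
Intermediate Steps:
a = -12 (a = 3*(-4 - 1*0) = 3*(-4 + 0) = 3*(-4) = -12)
O(Y, r) = -12
(-19*41)*O(F(f), 2) = -19*41*(-12) = -779*(-12) = 9348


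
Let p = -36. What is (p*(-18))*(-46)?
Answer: -29808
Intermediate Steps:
(p*(-18))*(-46) = -36*(-18)*(-46) = 648*(-46) = -29808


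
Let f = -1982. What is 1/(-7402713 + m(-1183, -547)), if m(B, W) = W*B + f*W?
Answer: -1/5671458 ≈ -1.7632e-7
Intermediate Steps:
m(B, W) = -1982*W + B*W (m(B, W) = W*B - 1982*W = B*W - 1982*W = -1982*W + B*W)
1/(-7402713 + m(-1183, -547)) = 1/(-7402713 - 547*(-1982 - 1183)) = 1/(-7402713 - 547*(-3165)) = 1/(-7402713 + 1731255) = 1/(-5671458) = -1/5671458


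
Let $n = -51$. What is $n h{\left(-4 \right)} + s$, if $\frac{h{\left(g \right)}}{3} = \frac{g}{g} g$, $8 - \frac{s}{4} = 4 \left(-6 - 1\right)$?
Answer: $756$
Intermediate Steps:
$s = 144$ ($s = 32 - 4 \cdot 4 \left(-6 - 1\right) = 32 - 4 \cdot 4 \left(-7\right) = 32 - -112 = 32 + 112 = 144$)
$h{\left(g \right)} = 3 g$ ($h{\left(g \right)} = 3 \frac{g}{g} g = 3 \cdot 1 g = 3 g$)
$n h{\left(-4 \right)} + s = - 51 \cdot 3 \left(-4\right) + 144 = \left(-51\right) \left(-12\right) + 144 = 612 + 144 = 756$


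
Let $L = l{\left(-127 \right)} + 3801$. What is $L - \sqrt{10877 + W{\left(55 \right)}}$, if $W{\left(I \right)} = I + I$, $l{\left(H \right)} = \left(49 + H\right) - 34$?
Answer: $3689 - \sqrt{10987} \approx 3584.2$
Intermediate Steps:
$l{\left(H \right)} = 15 + H$
$L = 3689$ ($L = \left(15 - 127\right) + 3801 = -112 + 3801 = 3689$)
$W{\left(I \right)} = 2 I$
$L - \sqrt{10877 + W{\left(55 \right)}} = 3689 - \sqrt{10877 + 2 \cdot 55} = 3689 - \sqrt{10877 + 110} = 3689 - \sqrt{10987}$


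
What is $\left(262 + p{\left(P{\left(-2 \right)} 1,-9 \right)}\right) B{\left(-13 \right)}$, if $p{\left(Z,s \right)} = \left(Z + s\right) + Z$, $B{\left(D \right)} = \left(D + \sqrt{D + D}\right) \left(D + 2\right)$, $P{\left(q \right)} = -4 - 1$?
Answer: $34749 - 2673 i \sqrt{26} \approx 34749.0 - 13630.0 i$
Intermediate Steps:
$P{\left(q \right)} = -5$ ($P{\left(q \right)} = -4 - 1 = -5$)
$B{\left(D \right)} = \left(2 + D\right) \left(D + \sqrt{2} \sqrt{D}\right)$ ($B{\left(D \right)} = \left(D + \sqrt{2 D}\right) \left(2 + D\right) = \left(D + \sqrt{2} \sqrt{D}\right) \left(2 + D\right) = \left(2 + D\right) \left(D + \sqrt{2} \sqrt{D}\right)$)
$p{\left(Z,s \right)} = s + 2 Z$
$\left(262 + p{\left(P{\left(-2 \right)} 1,-9 \right)}\right) B{\left(-13 \right)} = \left(262 + \left(-9 + 2 \left(\left(-5\right) 1\right)\right)\right) \left(\left(-13\right)^{2} + 2 \left(-13\right) + \sqrt{2} \left(-13\right)^{\frac{3}{2}} + 2 \sqrt{2} \sqrt{-13}\right) = \left(262 + \left(-9 + 2 \left(-5\right)\right)\right) \left(169 - 26 + \sqrt{2} \left(- 13 i \sqrt{13}\right) + 2 \sqrt{2} i \sqrt{13}\right) = \left(262 - 19\right) \left(169 - 26 - 13 i \sqrt{26} + 2 i \sqrt{26}\right) = \left(262 - 19\right) \left(143 - 11 i \sqrt{26}\right) = 243 \left(143 - 11 i \sqrt{26}\right) = 34749 - 2673 i \sqrt{26}$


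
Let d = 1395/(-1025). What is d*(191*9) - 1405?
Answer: -767626/205 ≈ -3744.5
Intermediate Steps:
d = -279/205 (d = 1395*(-1/1025) = -279/205 ≈ -1.3610)
d*(191*9) - 1405 = -53289*9/205 - 1405 = -279/205*1719 - 1405 = -479601/205 - 1405 = -767626/205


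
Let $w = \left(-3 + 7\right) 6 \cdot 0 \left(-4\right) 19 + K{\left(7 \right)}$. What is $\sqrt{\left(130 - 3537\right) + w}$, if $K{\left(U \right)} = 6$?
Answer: $i \sqrt{3401} \approx 58.318 i$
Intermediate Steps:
$w = 6$ ($w = \left(-3 + 7\right) 6 \cdot 0 \left(-4\right) 19 + 6 = 4 \cdot 0 \left(-4\right) 19 + 6 = 4 \cdot 0 \cdot 19 + 6 = 0 \cdot 19 + 6 = 0 + 6 = 6$)
$\sqrt{\left(130 - 3537\right) + w} = \sqrt{\left(130 - 3537\right) + 6} = \sqrt{-3407 + 6} = \sqrt{-3401} = i \sqrt{3401}$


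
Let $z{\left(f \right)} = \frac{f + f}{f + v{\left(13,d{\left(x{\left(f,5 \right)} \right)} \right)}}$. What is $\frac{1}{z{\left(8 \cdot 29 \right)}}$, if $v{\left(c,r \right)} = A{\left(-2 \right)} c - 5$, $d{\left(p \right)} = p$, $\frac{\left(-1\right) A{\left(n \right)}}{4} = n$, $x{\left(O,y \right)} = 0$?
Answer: $\frac{331}{464} \approx 0.71336$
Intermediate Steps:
$A{\left(n \right)} = - 4 n$
$v{\left(c,r \right)} = -5 + 8 c$ ($v{\left(c,r \right)} = \left(-4\right) \left(-2\right) c - 5 = 8 c - 5 = -5 + 8 c$)
$z{\left(f \right)} = \frac{2 f}{99 + f}$ ($z{\left(f \right)} = \frac{f + f}{f + \left(-5 + 8 \cdot 13\right)} = \frac{2 f}{f + \left(-5 + 104\right)} = \frac{2 f}{f + 99} = \frac{2 f}{99 + f}$)
$\frac{1}{z{\left(8 \cdot 29 \right)}} = \frac{1}{2 \cdot 8 \cdot 29 \frac{1}{99 + 8 \cdot 29}} = \frac{1}{2 \cdot 232 \frac{1}{99 + 232}} = \frac{1}{2 \cdot 232 \cdot \frac{1}{331}} = \frac{1}{\frac{464}{331}} = \frac{331}{464}$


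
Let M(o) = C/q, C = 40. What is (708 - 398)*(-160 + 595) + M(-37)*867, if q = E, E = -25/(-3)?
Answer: 695058/5 ≈ 1.3901e+5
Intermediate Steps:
E = 25/3 (E = -25*(-1/3) = 25/3 ≈ 8.3333)
q = 25/3 ≈ 8.3333
M(o) = 24/5 (M(o) = 40/(25/3) = 40*(3/25) = 24/5)
(708 - 398)*(-160 + 595) + M(-37)*867 = (708 - 398)*(-160 + 595) + (24/5)*867 = 310*435 + 20808/5 = 134850 + 20808/5 = 695058/5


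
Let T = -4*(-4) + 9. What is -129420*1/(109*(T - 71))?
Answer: 64710/2507 ≈ 25.812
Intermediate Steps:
T = 25 (T = 16 + 9 = 25)
-129420*1/(109*(T - 71)) = -129420*1/(109*(25 - 71)) = -129420/(109*(-46)) = -129420/(-5014) = -129420*(-1/5014) = 64710/2507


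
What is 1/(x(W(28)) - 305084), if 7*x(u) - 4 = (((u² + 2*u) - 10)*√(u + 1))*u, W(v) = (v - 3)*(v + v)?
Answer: 467159/330591666299828655592 + 1202208875*√1401/661183332599657311184 ≈ 6.8059e-11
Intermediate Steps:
W(v) = 2*v*(-3 + v) (W(v) = (-3 + v)*(2*v) = 2*v*(-3 + v))
x(u) = 4/7 + u*√(1 + u)*(-10 + u² + 2*u)/7 (x(u) = 4/7 + ((((u² + 2*u) - 10)*√(u + 1))*u)/7 = 4/7 + (((-10 + u² + 2*u)*√(1 + u))*u)/7 = 4/7 + ((√(1 + u)*(-10 + u² + 2*u))*u)/7 = 4/7 + (u*√(1 + u)*(-10 + u² + 2*u))/7 = 4/7 + u*√(1 + u)*(-10 + u² + 2*u)/7)
1/(x(W(28)) - 305084) = 1/((4/7 - 10*2*28*(-3 + 28)*√(1 + 2*28*(-3 + 28))/7 + (2*28*(-3 + 28))³*√(1 + 2*28*(-3 + 28))/7 + 2*(2*28*(-3 + 28))²*√(1 + 2*28*(-3 + 28))/7) - 305084) = 1/((4/7 - 10*2*28*25*√(1 + 2*28*25)/7 + (2*28*25)³*√(1 + 2*28*25)/7 + 2*(2*28*25)²*√(1 + 2*28*25)/7) - 305084) = 1/((4/7 - 10/7*1400*√(1 + 1400) + (⅐)*1400³*√(1 + 1400) + (2/7)*1400²*√(1 + 1400)) - 305084) = 1/((4/7 - 10/7*1400*√1401 + (⅐)*2744000000*√1401 + (2/7)*1960000*√1401) - 305084) = 1/((4/7 - 2000*√1401 + 392000000*√1401 + 560000*√1401) - 305084) = 1/((4/7 + 392558000*√1401) - 305084) = 1/(-2135584/7 + 392558000*√1401)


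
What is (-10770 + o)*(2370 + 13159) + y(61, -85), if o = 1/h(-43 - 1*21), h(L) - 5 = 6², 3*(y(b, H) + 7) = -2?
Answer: -20571375946/123 ≈ -1.6725e+8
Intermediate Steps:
y(b, H) = -23/3 (y(b, H) = -7 + (⅓)*(-2) = -7 - ⅔ = -23/3)
h(L) = 41 (h(L) = 5 + 6² = 5 + 36 = 41)
o = 1/41 ≈ 0.024390
(-10770 + o)*(2370 + 13159) + y(61, -85) = (-10770 + 1/41)*(2370 + 13159) - 23/3 = -441569/41*15529 - 23/3 = -6857125001/41 - 23/3 = -20571375946/123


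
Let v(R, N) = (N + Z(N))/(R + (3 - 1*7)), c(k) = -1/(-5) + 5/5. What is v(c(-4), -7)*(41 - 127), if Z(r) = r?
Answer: -430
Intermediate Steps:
c(k) = 6/5 (c(k) = -1*(-⅕) + 5*(⅕) = ⅕ + 1 = 6/5)
v(R, N) = 2*N/(-4 + R) (v(R, N) = (N + N)/(R + (3 - 1*7)) = (2*N)/(R + (3 - 7)) = (2*N)/(R - 4) = (2*N)/(-4 + R) = 2*N/(-4 + R))
v(c(-4), -7)*(41 - 127) = (2*(-7)/(-4 + 6/5))*(41 - 127) = (2*(-7)/(-14/5))*(-86) = (2*(-7)*(-5/14))*(-86) = 5*(-86) = -430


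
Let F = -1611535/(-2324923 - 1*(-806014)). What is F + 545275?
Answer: 828224716510/1518909 ≈ 5.4528e+5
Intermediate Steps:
F = 1611535/1518909 (F = -1611535/(-2324923 + 806014) = -1611535/(-1518909) = -1611535*(-1/1518909) = 1611535/1518909 ≈ 1.0610)
F + 545275 = 1611535/1518909 + 545275 = 828224716510/1518909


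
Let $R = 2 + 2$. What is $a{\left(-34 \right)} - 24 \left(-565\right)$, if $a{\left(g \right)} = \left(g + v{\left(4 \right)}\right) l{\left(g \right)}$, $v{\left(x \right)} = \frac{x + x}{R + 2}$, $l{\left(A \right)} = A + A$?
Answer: $\frac{47344}{3} \approx 15781.0$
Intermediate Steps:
$l{\left(A \right)} = 2 A$
$R = 4$
$v{\left(x \right)} = \frac{x}{3}$ ($v{\left(x \right)} = \frac{x + x}{4 + 2} = \frac{2 x}{6} = 2 x \frac{1}{6} = \frac{x}{3}$)
$a{\left(g \right)} = 2 g \left(\frac{4}{3} + g\right)$ ($a{\left(g \right)} = \left(g + \frac{1}{3} \cdot 4\right) 2 g = \left(g + \frac{4}{3}\right) 2 g = \left(\frac{4}{3} + g\right) 2 g = 2 g \left(\frac{4}{3} + g\right)$)
$a{\left(-34 \right)} - 24 \left(-565\right) = \frac{2}{3} \left(-34\right) \left(4 + 3 \left(-34\right)\right) - 24 \left(-565\right) = \frac{2}{3} \left(-34\right) \left(4 - 102\right) - -13560 = \frac{2}{3} \left(-34\right) \left(-98\right) + 13560 = \frac{6664}{3} + 13560 = \frac{47344}{3}$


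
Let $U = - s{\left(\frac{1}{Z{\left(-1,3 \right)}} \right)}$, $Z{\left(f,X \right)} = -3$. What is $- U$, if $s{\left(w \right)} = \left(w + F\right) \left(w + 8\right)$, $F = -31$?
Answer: $- \frac{2162}{9} \approx -240.22$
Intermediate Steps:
$s{\left(w \right)} = \left(-31 + w\right) \left(8 + w\right)$ ($s{\left(w \right)} = \left(w - 31\right) \left(w + 8\right) = \left(-31 + w\right) \left(8 + w\right)$)
$U = \frac{2162}{9}$ ($U = - (-248 + \left(\frac{1}{-3}\right)^{2} - \frac{23}{-3}) = - (-248 + \left(- \frac{1}{3}\right)^{2} - - \frac{23}{3}) = - (-248 + \frac{1}{9} + \frac{23}{3}) = \left(-1\right) \left(- \frac{2162}{9}\right) = \frac{2162}{9} \approx 240.22$)
$- U = \left(-1\right) \frac{2162}{9} = - \frac{2162}{9}$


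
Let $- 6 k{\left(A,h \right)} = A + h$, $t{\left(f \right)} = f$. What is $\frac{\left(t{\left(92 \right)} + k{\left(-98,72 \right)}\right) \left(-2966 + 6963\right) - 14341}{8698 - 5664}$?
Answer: $\frac{556055}{4551} \approx 122.18$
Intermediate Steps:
$k{\left(A,h \right)} = - \frac{A}{6} - \frac{h}{6}$ ($k{\left(A,h \right)} = - \frac{A + h}{6} = - \frac{A}{6} - \frac{h}{6}$)
$\frac{\left(t{\left(92 \right)} + k{\left(-98,72 \right)}\right) \left(-2966 + 6963\right) - 14341}{8698 - 5664} = \frac{\left(92 - - \frac{13}{3}\right) \left(-2966 + 6963\right) - 14341}{8698 - 5664} = \frac{\left(92 + \left(\frac{49}{3} - 12\right)\right) 3997 - 14341}{3034} = \left(\left(92 + \frac{13}{3}\right) 3997 - 14341\right) \frac{1}{3034} = \left(\frac{289}{3} \cdot 3997 - 14341\right) \frac{1}{3034} = \left(\frac{1155133}{3} - 14341\right) \frac{1}{3034} = \frac{1112110}{3} \cdot \frac{1}{3034} = \frac{556055}{4551}$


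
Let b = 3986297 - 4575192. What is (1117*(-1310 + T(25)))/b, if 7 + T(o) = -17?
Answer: 1490078/588895 ≈ 2.5303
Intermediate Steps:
b = -588895
T(o) = -24 (T(o) = -7 - 17 = -24)
(1117*(-1310 + T(25)))/b = (1117*(-1310 - 24))/(-588895) = (1117*(-1334))*(-1/588895) = -1490078*(-1/588895) = 1490078/588895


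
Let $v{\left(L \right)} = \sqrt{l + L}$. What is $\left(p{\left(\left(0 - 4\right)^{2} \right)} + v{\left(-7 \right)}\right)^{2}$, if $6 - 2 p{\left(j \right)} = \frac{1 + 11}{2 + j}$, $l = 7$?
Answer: $\frac{64}{9} \approx 7.1111$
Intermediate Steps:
$v{\left(L \right)} = \sqrt{7 + L}$
$p{\left(j \right)} = 3 - \frac{6}{2 + j}$ ($p{\left(j \right)} = 3 - \frac{\left(1 + 11\right) \frac{1}{2 + j}}{2} = 3 - \frac{12 \frac{1}{2 + j}}{2} = 3 - \frac{6}{2 + j}$)
$\left(p{\left(\left(0 - 4\right)^{2} \right)} + v{\left(-7 \right)}\right)^{2} = \left(\frac{3 \left(0 - 4\right)^{2}}{2 + \left(0 - 4\right)^{2}} + \sqrt{7 - 7}\right)^{2} = \left(\frac{3 \left(-4\right)^{2}}{2 + \left(-4\right)^{2}} + \sqrt{0}\right)^{2} = \left(3 \cdot 16 \frac{1}{2 + 16} + 0\right)^{2} = \left(3 \cdot 16 \cdot \frac{1}{18} + 0\right)^{2} = \left(\frac{8}{3} + 0\right)^{2} = \left(\frac{8}{3}\right)^{2} = \frac{64}{9}$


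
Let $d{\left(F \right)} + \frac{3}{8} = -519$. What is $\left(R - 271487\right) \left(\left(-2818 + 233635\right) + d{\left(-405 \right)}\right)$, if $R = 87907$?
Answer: $- \frac{84556075995}{2} \approx -4.2278 \cdot 10^{10}$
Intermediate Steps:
$d{\left(F \right)} = - \frac{4155}{8}$ ($d{\left(F \right)} = - \frac{3}{8} - 519 = - \frac{4155}{8}$)
$\left(R - 271487\right) \left(\left(-2818 + 233635\right) + d{\left(-405 \right)}\right) = \left(87907 - 271487\right) \left(\left(-2818 + 233635\right) - \frac{4155}{8}\right) = - 183580 \left(230817 - \frac{4155}{8}\right) = \left(-183580\right) \frac{1842381}{8} = - \frac{84556075995}{2}$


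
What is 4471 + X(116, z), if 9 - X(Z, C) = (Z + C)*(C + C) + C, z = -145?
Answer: -3785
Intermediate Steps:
X(Z, C) = 9 - C - 2*C*(C + Z) (X(Z, C) = 9 - ((Z + C)*(C + C) + C) = 9 - ((C + Z)*(2*C) + C) = 9 - (2*C*(C + Z) + C) = 9 - (C + 2*C*(C + Z)) = 9 + (-C - 2*C*(C + Z)) = 9 - C - 2*C*(C + Z))
4471 + X(116, z) = 4471 + (9 - 1*(-145) - 2*(-145)² - 2*(-145)*116) = 4471 + (9 + 145 - 2*21025 + 33640) = 4471 + (9 + 145 - 42050 + 33640) = 4471 - 8256 = -3785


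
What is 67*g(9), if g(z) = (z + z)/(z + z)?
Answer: 67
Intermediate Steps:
g(z) = 1 (g(z) = (2*z)/((2*z)) = (2*z)*(1/(2*z)) = 1)
67*g(9) = 67*1 = 67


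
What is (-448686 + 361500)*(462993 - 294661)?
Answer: -14676193752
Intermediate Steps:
(-448686 + 361500)*(462993 - 294661) = -87186*168332 = -14676193752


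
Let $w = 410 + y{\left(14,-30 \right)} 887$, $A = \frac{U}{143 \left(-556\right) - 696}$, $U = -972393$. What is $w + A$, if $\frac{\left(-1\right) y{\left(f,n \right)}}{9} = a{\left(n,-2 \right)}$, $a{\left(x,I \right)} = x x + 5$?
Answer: $- \frac{579409165427}{80204} \approx -7.2242 \cdot 10^{6}$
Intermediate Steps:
$a{\left(x,I \right)} = 5 + x^{2}$ ($a{\left(x,I \right)} = x^{2} + 5 = 5 + x^{2}$)
$y{\left(f,n \right)} = -45 - 9 n^{2}$ ($y{\left(f,n \right)} = - 9 \left(5 + n^{2}\right) = -45 - 9 n^{2}$)
$A = \frac{972393}{80204}$ ($A = - \frac{972393}{143 \left(-556\right) - 696} = - \frac{972393}{-79508 - 696} = - \frac{972393}{-80204} = \left(-972393\right) \left(- \frac{1}{80204}\right) = \frac{972393}{80204} \approx 12.124$)
$w = -7224205$ ($w = 410 + \left(-45 - 9 \left(-30\right)^{2}\right) 887 = 410 + \left(-45 - 8100\right) 887 = 410 - 7224615 = -7224205$)
$w + A = -7224205 + \frac{972393}{80204} = - \frac{579409165427}{80204}$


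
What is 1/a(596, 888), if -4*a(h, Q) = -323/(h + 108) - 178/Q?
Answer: 312576/51517 ≈ 6.0674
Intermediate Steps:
a(h, Q) = 89/(2*Q) + 323/(4*(108 + h)) (a(h, Q) = -(-323/(h + 108) - 178/Q)/4 = -(-323/(108 + h) - 178/Q)/4 = 89/(2*Q) + 323/(4*(108 + h)))
1/a(596, 888) = 1/((1/4)*(19224 + 178*596 + 323*888)/(888*(108 + 596))) = 1/((1/4)*(1/888)*(19224 + 106088 + 286824)/704) = 1/((1/4)*(1/888)*(1/704)*412136) = 1/(51517/312576) = 312576/51517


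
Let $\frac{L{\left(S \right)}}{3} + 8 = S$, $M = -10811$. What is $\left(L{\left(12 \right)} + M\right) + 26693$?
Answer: $15894$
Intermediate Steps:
$L{\left(S \right)} = -24 + 3 S$
$\left(L{\left(12 \right)} + M\right) + 26693 = \left(\left(-24 + 3 \cdot 12\right) - 10811\right) + 26693 = \left(\left(-24 + 36\right) - 10811\right) + 26693 = \left(12 - 10811\right) + 26693 = -10799 + 26693 = 15894$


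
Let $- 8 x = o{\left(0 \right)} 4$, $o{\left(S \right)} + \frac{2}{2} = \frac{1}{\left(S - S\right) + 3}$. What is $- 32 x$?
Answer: $- \frac{32}{3} \approx -10.667$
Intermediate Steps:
$o{\left(S \right)} = - \frac{2}{3}$ ($o{\left(S \right)} = -1 + \frac{1}{\left(S - S\right) + 3} = -1 + \frac{1}{0 + 3} = -1 + \frac{1}{3} = - \frac{2}{3}$)
$x = \frac{1}{3}$ ($x = - \frac{\left(- \frac{2}{3}\right) 4}{8} = \left(- \frac{1}{8}\right) \left(- \frac{8}{3}\right) = \frac{1}{3} \approx 0.33333$)
$- 32 x = \left(-32\right) \frac{1}{3} = - \frac{32}{3}$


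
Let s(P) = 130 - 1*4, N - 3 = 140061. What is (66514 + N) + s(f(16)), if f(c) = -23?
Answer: 206704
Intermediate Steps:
N = 140064 (N = 3 + 140061 = 140064)
s(P) = 126 (s(P) = 130 - 4 = 126)
(66514 + N) + s(f(16)) = (66514 + 140064) + 126 = 206578 + 126 = 206704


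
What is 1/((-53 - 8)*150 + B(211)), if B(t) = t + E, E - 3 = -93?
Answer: -1/9029 ≈ -0.00011075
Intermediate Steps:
E = -90 (E = 3 - 93 = -90)
B(t) = -90 + t (B(t) = t - 90 = -90 + t)
1/((-53 - 8)*150 + B(211)) = 1/((-53 - 8)*150 + (-90 + 211)) = 1/(-61*150 + 121) = 1/(-9150 + 121) = 1/(-9029) = -1/9029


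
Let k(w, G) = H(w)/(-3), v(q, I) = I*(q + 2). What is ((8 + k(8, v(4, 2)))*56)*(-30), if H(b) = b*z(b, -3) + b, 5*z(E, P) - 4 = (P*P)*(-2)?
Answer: -21504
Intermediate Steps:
z(E, P) = ⅘ - 2*P²/5 (z(E, P) = ⅘ + ((P*P)*(-2))/5 = ⅘ + (P²*(-2))/5 = ⅘ + (-2*P²)/5 = ⅘ - 2*P²/5)
H(b) = -9*b/5 (H(b) = b*(⅘ - ⅖*(-3)²) + b = b*(⅘ - ⅖*9) + b = b*(⅘ - 18/5) + b = b*(-14/5) + b = -14*b/5 + b = -9*b/5)
v(q, I) = I*(2 + q)
k(w, G) = 3*w/5 (k(w, G) = -9*w/5/(-3) = -9*w/5*(-⅓) = 3*w/5)
((8 + k(8, v(4, 2)))*56)*(-30) = ((8 + (⅗)*8)*56)*(-30) = ((8 + 24/5)*56)*(-30) = ((64/5)*56)*(-30) = (3584/5)*(-30) = -21504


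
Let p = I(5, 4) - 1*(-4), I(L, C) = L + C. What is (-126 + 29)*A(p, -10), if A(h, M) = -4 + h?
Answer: -873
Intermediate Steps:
I(L, C) = C + L
p = 13 (p = (4 + 5) - 1*(-4) = 9 + 4 = 13)
(-126 + 29)*A(p, -10) = (-126 + 29)*(-4 + 13) = -97*9 = -873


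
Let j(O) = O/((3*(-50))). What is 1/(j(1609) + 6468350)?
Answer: 150/970250891 ≈ 1.5460e-7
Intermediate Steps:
j(O) = -O/150 (j(O) = O/(-150) = O*(-1/150) = -O/150)
1/(j(1609) + 6468350) = 1/(-1/150*1609 + 6468350) = 1/(-1609/150 + 6468350) = 1/(970250891/150) = 150/970250891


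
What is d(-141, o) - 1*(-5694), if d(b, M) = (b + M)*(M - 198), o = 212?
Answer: 6688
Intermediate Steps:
d(b, M) = (-198 + M)*(M + b) (d(b, M) = (M + b)*(-198 + M) = (-198 + M)*(M + b))
d(-141, o) - 1*(-5694) = (212² - 198*212 - 198*(-141) + 212*(-141)) - 1*(-5694) = (44944 - 41976 + 27918 - 29892) + 5694 = 994 + 5694 = 6688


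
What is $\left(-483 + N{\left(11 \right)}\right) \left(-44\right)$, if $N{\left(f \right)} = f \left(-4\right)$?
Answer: $23188$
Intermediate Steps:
$N{\left(f \right)} = - 4 f$
$\left(-483 + N{\left(11 \right)}\right) \left(-44\right) = \left(-483 - 44\right) \left(-44\right) = \left(-527\right) \left(-44\right) = 23188$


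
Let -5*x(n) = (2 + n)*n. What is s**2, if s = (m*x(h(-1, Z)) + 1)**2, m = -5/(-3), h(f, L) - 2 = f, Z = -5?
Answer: 0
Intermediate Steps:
h(f, L) = 2 + f
m = 5/3 (m = -5*(-1/3) = 5/3 ≈ 1.6667)
x(n) = -n*(2 + n)/5 (x(n) = -(2 + n)*n/5 = -n*(2 + n)/5)
s = 0 (s = (5*(-(2 - 1)*(2 + (2 - 1))/5)/3 + 1)**2 = (5*(-1/5*1*(2 + 1))/3 + 1)**2 = (5*(-1/5*1*3)/3 + 1)**2 = ((5/3)*(-3/5) + 1)**2 = (-1 + 1)**2 = 0**2 = 0)
s**2 = 0**2 = 0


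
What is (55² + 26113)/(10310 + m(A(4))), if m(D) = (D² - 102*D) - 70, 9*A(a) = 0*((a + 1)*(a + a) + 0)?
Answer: 14569/5120 ≈ 2.8455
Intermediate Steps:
A(a) = 0 (A(a) = (0*((a + 1)*(a + a) + 0))/9 = (0*((1 + a)*(2*a) + 0))/9 = (0*(2*a*(1 + a) + 0))/9 = (0*(2*a*(1 + a)))/9 = (⅑)*0 = 0)
m(D) = -70 + D² - 102*D
(55² + 26113)/(10310 + m(A(4))) = (55² + 26113)/(10310 + (-70 + 0² - 102*0)) = (3025 + 26113)/(10310 + (-70 + 0 + 0)) = 29138/(10310 - 70) = 29138/10240 = 29138*(1/10240) = 14569/5120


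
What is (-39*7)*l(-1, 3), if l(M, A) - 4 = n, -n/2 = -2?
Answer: -2184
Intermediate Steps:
n = 4 (n = -2*(-2) = 4)
l(M, A) = 8 (l(M, A) = 4 + 4 = 8)
(-39*7)*l(-1, 3) = -39*7*8 = -273*8 = -2184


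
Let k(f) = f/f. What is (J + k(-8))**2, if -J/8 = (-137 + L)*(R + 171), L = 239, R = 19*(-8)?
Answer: 240343009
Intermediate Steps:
R = -152
J = -15504 (J = -8*(-137 + 239)*(-152 + 171) = -816*19 = -8*1938 = -15504)
k(f) = 1
(J + k(-8))**2 = (-15504 + 1)**2 = (-15503)**2 = 240343009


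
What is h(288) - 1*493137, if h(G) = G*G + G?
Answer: -409905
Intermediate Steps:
h(G) = G + G² (h(G) = G² + G = G + G²)
h(288) - 1*493137 = 288*(1 + 288) - 1*493137 = 288*289 - 493137 = 83232 - 493137 = -409905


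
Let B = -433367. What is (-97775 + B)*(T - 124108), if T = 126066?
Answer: -1039976036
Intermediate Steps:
(-97775 + B)*(T - 124108) = (-97775 - 433367)*(126066 - 124108) = -531142*1958 = -1039976036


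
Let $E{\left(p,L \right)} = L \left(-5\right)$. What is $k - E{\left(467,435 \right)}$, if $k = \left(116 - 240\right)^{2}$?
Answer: $17551$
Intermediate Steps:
$E{\left(p,L \right)} = - 5 L$
$k = 15376$ ($k = \left(-124\right)^{2} = 15376$)
$k - E{\left(467,435 \right)} = 15376 - \left(-5\right) 435 = 15376 - -2175 = 15376 + 2175 = 17551$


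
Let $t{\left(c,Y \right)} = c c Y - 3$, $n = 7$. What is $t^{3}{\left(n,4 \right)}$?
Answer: $7189057$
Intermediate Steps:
$t{\left(c,Y \right)} = -3 + Y c^{2}$ ($t{\left(c,Y \right)} = c^{2} Y - 3 = Y c^{2} - 3 = -3 + Y c^{2}$)
$t^{3}{\left(n,4 \right)} = \left(-3 + 4 \cdot 7^{2}\right)^{3} = \left(-3 + 4 \cdot 49\right)^{3} = \left(-3 + 196\right)^{3} = 193^{3} = 7189057$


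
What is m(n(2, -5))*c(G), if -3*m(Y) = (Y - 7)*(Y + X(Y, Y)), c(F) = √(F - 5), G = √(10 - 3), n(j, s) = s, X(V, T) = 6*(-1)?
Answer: -44*I*√(5 - √7) ≈ -67.512*I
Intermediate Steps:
X(V, T) = -6
G = √7 ≈ 2.6458
c(F) = √(-5 + F)
m(Y) = -(-7 + Y)*(-6 + Y)/3 (m(Y) = -(Y - 7)*(Y - 6)/3 = -(-7 + Y)*(-6 + Y)/3)
m(n(2, -5))*c(G) = (-14 - ⅓*(-5)² + (13/3)*(-5))*√(-5 + √7) = (-14 - ⅓*25 - 65/3)*√(-5 + √7) = (-14 - 25/3 - 65/3)*√(-5 + √7) = -44*√(-5 + √7)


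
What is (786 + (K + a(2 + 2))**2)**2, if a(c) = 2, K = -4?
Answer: 624100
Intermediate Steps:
(786 + (K + a(2 + 2))**2)**2 = (786 + (-4 + 2)**2)**2 = (786 + (-2)**2)**2 = (786 + 4)**2 = 790**2 = 624100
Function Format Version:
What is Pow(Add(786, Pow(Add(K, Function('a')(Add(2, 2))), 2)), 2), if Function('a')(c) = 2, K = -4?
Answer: 624100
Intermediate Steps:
Pow(Add(786, Pow(Add(K, Function('a')(Add(2, 2))), 2)), 2) = Pow(Add(786, Pow(Add(-4, 2), 2)), 2) = Pow(Add(786, Pow(-2, 2)), 2) = Pow(Add(786, 4), 2) = Pow(790, 2) = 624100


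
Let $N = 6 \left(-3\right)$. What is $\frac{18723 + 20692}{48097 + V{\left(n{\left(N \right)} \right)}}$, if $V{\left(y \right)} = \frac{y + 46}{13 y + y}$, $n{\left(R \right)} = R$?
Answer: $\frac{354735}{432872} \approx 0.81949$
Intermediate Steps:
$N = -18$
$V{\left(y \right)} = \frac{46 + y}{14 y}$
$\frac{18723 + 20692}{48097 + V{\left(n{\left(N \right)} \right)}} = \frac{18723 + 20692}{48097 + \frac{46 - 18}{14 \left(-18\right)}} = \frac{39415}{48097 + \frac{1}{14} \left(- \frac{1}{18}\right) 28} = \frac{39415}{48097 - \frac{1}{9}} = \frac{39415}{\frac{432872}{9}} = 39415 \cdot \frac{9}{432872} = \frac{354735}{432872}$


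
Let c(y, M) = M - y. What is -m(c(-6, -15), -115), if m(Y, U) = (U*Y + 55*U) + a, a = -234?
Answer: 5524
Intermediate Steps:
m(Y, U) = -234 + 55*U + U*Y (m(Y, U) = (U*Y + 55*U) - 234 = (55*U + U*Y) - 234 = -234 + 55*U + U*Y)
-m(c(-6, -15), -115) = -(-234 + 55*(-115) - 115*(-15 - 1*(-6))) = -(-234 - 6325 - 115*(-15 + 6)) = -(-234 - 6325 - 115*(-9)) = -(-234 - 6325 + 1035) = -1*(-5524) = 5524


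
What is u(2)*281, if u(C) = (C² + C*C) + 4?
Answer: 3372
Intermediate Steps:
u(C) = 4 + 2*C² (u(C) = (C² + C²) + 4 = 2*C² + 4 = 4 + 2*C²)
u(2)*281 = (4 + 2*2²)*281 = (4 + 2*4)*281 = (4 + 8)*281 = 12*281 = 3372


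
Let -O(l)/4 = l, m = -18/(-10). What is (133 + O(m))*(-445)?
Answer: -55981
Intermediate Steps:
m = 9/5 (m = -18*(-1/10) = 9/5 ≈ 1.8000)
O(l) = -4*l
(133 + O(m))*(-445) = (133 - 4*9/5)*(-445) = (133 - 36/5)*(-445) = (629/5)*(-445) = -55981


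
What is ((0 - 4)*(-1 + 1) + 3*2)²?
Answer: 36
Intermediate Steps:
((0 - 4)*(-1 + 1) + 3*2)² = (-4*0 + 6)² = (0 + 6)² = 6² = 36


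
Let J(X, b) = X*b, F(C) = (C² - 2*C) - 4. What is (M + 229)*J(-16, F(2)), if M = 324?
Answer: 35392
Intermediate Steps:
F(C) = -4 + C² - 2*C
(M + 229)*J(-16, F(2)) = (324 + 229)*(-16*(-4 + 2² - 2*2)) = 553*(-16*(-4 + 4 - 4)) = 553*(-16*(-4)) = 553*64 = 35392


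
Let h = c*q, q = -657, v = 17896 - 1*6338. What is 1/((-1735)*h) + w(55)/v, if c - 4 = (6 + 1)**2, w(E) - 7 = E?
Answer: 1872853264/349135019865 ≈ 0.0053643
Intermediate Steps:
v = 11558 (v = 17896 - 6338 = 11558)
w(E) = 7 + E
c = 53 (c = 4 + (6 + 1)**2 = 4 + 7**2 = 4 + 49 = 53)
h = -34821 (h = 53*(-657) = -34821)
1/((-1735)*h) + w(55)/v = 1/(-1735*(-34821)) + (7 + 55)/11558 = -1/1735*(-1/34821) + 62*(1/11558) = 1/60414435 + 31/5779 = 1872853264/349135019865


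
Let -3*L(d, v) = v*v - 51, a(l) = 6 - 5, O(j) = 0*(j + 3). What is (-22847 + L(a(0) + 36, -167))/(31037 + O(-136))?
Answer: -96379/93111 ≈ -1.0351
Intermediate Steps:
O(j) = 0 (O(j) = 0*(3 + j) = 0)
a(l) = 1
L(d, v) = 17 - v²/3 (L(d, v) = -(v*v - 51)/3 = -(v² - 51)/3 = -(-51 + v²)/3 = 17 - v²/3)
(-22847 + L(a(0) + 36, -167))/(31037 + O(-136)) = (-22847 + (17 - ⅓*(-167)²))/(31037 + 0) = (-22847 + (17 - ⅓*27889))/31037 = (-22847 + (17 - 27889/3))*(1/31037) = (-22847 - 27838/3)*(1/31037) = -96379/3*1/31037 = -96379/93111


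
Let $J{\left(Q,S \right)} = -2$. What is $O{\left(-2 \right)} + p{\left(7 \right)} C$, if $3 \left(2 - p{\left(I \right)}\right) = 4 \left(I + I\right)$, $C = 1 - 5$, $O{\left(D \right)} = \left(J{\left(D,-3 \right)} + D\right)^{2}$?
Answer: $\frac{248}{3} \approx 82.667$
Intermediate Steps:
$O{\left(D \right)} = \left(-2 + D\right)^{2}$
$C = -4$ ($C = 1 - 5 = -4$)
$p{\left(I \right)} = 2 - \frac{8 I}{3}$ ($p{\left(I \right)} = 2 - \frac{4 \left(I + I\right)}{3} = 2 - \frac{4 \cdot 2 I}{3} = 2 - \frac{8 I}{3}$)
$O{\left(-2 \right)} + p{\left(7 \right)} C = \left(-2 - 2\right)^{2} + \left(2 - \frac{56}{3}\right) \left(-4\right) = \left(-4\right)^{2} + \left(2 - \frac{56}{3}\right) \left(-4\right) = 16 - - \frac{200}{3} = 16 + \frac{200}{3} = \frac{248}{3}$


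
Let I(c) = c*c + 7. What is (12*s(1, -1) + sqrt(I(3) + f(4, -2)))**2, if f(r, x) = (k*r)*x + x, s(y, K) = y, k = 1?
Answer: (12 + sqrt(6))**2 ≈ 208.79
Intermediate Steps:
f(r, x) = x + r*x (f(r, x) = (1*r)*x + x = r*x + x = x + r*x)
I(c) = 7 + c**2 (I(c) = c**2 + 7 = 7 + c**2)
(12*s(1, -1) + sqrt(I(3) + f(4, -2)))**2 = (12*1 + sqrt((7 + 3**2) - 2*(1 + 4)))**2 = (12 + sqrt((7 + 9) - 2*5))**2 = (12 + sqrt(16 - 10))**2 = (12 + sqrt(6))**2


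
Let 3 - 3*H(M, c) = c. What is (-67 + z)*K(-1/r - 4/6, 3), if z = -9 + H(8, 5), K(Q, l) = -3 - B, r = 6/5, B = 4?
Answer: 1610/3 ≈ 536.67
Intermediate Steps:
r = 6/5 (r = 6*(⅕) = 6/5 ≈ 1.2000)
H(M, c) = 1 - c/3
K(Q, l) = -7 (K(Q, l) = -3 - 1*4 = -3 - 4 = -7)
z = -29/3 (z = -9 + (1 - ⅓*5) = -9 + (1 - 5/3) = -9 - ⅔ = -29/3 ≈ -9.6667)
(-67 + z)*K(-1/r - 4/6, 3) = (-67 - 29/3)*(-7) = -230/3*(-7) = 1610/3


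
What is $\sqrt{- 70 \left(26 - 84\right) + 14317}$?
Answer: $\sqrt{18377} \approx 135.56$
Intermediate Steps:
$\sqrt{- 70 \left(26 - 84\right) + 14317} = \sqrt{\left(-70\right) \left(-58\right) + 14317} = \sqrt{4060 + 14317} = \sqrt{18377}$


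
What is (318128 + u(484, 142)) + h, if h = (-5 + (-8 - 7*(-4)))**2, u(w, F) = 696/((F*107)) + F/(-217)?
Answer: 524819516539/1648549 ≈ 3.1835e+5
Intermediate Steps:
u(w, F) = -F/217 + 696/(107*F) (u(w, F) = 696/((107*F)) + F*(-1/217) = 696*(1/(107*F)) - F/217 = 696/(107*F) - F/217 = -F/217 + 696/(107*F))
h = 225 (h = (-5 + (-8 + 28))**2 = (-5 + 20)**2 = 15**2 = 225)
(318128 + u(484, 142)) + h = (318128 + (-1/217*142 + (696/107)/142)) + 225 = (318128 + (-142/217 + (696/107)*(1/142))) + 225 = (318128 + (-142/217 + 348/7597)) + 225 = (318128 - 1003258/1648549) + 225 = 524448593014/1648549 + 225 = 524819516539/1648549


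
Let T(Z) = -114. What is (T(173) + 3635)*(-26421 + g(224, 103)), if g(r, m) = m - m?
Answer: -93028341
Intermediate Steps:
g(r, m) = 0
(T(173) + 3635)*(-26421 + g(224, 103)) = (-114 + 3635)*(-26421 + 0) = 3521*(-26421) = -93028341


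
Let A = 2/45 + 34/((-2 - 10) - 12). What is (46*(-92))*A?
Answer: 261326/45 ≈ 5807.2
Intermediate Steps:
A = -247/180 (A = 2*(1/45) + 34/(-12 - 12) = 2/45 + 34/(-24) = 2/45 + 34*(-1/24) = 2/45 - 17/12 = -247/180 ≈ -1.3722)
(46*(-92))*A = (46*(-92))*(-247/180) = -4232*(-247/180) = 261326/45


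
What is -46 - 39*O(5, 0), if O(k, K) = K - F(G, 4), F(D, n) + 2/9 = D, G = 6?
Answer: 538/3 ≈ 179.33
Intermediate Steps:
F(D, n) = -2/9 + D
O(k, K) = -52/9 + K (O(k, K) = K - (-2/9 + 6) = K - 1*52/9 = K - 52/9 = -52/9 + K)
-46 - 39*O(5, 0) = -46 - 39*(-52/9 + 0) = -46 - 39*(-52/9) = -46 + 676/3 = 538/3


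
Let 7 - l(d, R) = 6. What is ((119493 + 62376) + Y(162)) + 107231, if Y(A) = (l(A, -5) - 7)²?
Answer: 289136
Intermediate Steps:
l(d, R) = 1 (l(d, R) = 7 - 1*6 = 7 - 6 = 1)
Y(A) = 36 (Y(A) = (1 - 7)² = (-6)² = 36)
((119493 + 62376) + Y(162)) + 107231 = ((119493 + 62376) + 36) + 107231 = (181869 + 36) + 107231 = 181905 + 107231 = 289136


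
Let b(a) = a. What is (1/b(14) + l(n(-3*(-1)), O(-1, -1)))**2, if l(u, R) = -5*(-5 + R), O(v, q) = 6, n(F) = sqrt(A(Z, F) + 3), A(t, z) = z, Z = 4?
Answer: 4761/196 ≈ 24.291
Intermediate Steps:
n(F) = sqrt(3 + F) (n(F) = sqrt(F + 3) = sqrt(3 + F))
l(u, R) = 25 - 5*R
(1/b(14) + l(n(-3*(-1)), O(-1, -1)))**2 = (1/14 + (25 - 5*6))**2 = (1/14 + (25 - 30))**2 = (1/14 - 5)**2 = (-69/14)**2 = 4761/196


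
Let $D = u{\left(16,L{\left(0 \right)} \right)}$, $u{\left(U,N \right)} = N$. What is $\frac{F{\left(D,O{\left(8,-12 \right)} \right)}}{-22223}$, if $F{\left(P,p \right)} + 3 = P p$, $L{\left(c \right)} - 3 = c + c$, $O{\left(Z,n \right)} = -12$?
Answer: $\frac{39}{22223} \approx 0.0017549$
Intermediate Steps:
$L{\left(c \right)} = 3 + 2 c$ ($L{\left(c \right)} = 3 + \left(c + c\right) = 3 + 2 c$)
$D = 3$ ($D = 3 + 2 \cdot 0 = 3 + 0 = 3$)
$F{\left(P,p \right)} = -3 + P p$
$\frac{F{\left(D,O{\left(8,-12 \right)} \right)}}{-22223} = \frac{-3 + 3 \left(-12\right)}{-22223} = \left(-3 - 36\right) \left(- \frac{1}{22223}\right) = \left(-39\right) \left(- \frac{1}{22223}\right) = \frac{39}{22223}$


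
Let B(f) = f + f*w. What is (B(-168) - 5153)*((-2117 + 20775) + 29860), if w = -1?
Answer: -250013254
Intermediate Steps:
B(f) = 0 (B(f) = f + f*(-1) = f - f = 0)
(B(-168) - 5153)*((-2117 + 20775) + 29860) = (0 - 5153)*((-2117 + 20775) + 29860) = -5153*(18658 + 29860) = -5153*48518 = -250013254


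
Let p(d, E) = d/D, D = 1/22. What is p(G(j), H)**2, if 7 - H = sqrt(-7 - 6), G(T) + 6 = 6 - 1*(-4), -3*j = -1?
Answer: 7744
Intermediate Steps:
D = 1/22 ≈ 0.045455
j = 1/3 (j = -1/3*(-1) = 1/3 ≈ 0.33333)
G(T) = 4 (G(T) = -6 + (6 - 1*(-4)) = -6 + (6 + 4) = -6 + 10 = 4)
H = 7 - I*sqrt(13) (H = 7 - sqrt(-7 - 6) = 7 - sqrt(-13) = 7 - I*sqrt(13) ≈ 7.0 - 3.6056*I)
p(d, E) = 22*d (p(d, E) = d/(1/22) = d*22 = 22*d)
p(G(j), H)**2 = (22*4)**2 = 88**2 = 7744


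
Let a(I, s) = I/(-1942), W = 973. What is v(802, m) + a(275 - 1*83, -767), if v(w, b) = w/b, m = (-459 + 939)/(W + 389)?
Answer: 88383377/38840 ≈ 2275.6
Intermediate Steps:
a(I, s) = -I/1942 (a(I, s) = I*(-1/1942) = -I/1942)
m = 80/227 (m = (-459 + 939)/(973 + 389) = 480/1362 = 480*(1/1362) = 80/227 ≈ 0.35242)
v(802, m) + a(275 - 1*83, -767) = 802/(80/227) - (275 - 1*83)/1942 = 802*(227/80) - (275 - 83)/1942 = 91027/40 - 1/1942*192 = 91027/40 - 96/971 = 88383377/38840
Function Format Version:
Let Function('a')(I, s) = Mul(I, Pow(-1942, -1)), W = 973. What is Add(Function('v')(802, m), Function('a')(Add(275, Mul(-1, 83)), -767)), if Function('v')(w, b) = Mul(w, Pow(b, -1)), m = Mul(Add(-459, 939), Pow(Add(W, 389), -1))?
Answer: Rational(88383377, 38840) ≈ 2275.6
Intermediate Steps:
Function('a')(I, s) = Mul(Rational(-1, 1942), I) (Function('a')(I, s) = Mul(I, Rational(-1, 1942)) = Mul(Rational(-1, 1942), I))
m = Rational(80, 227) (m = Mul(Add(-459, 939), Pow(Add(973, 389), -1)) = Mul(480, Pow(1362, -1)) = Mul(480, Rational(1, 1362)) = Rational(80, 227) ≈ 0.35242)
Add(Function('v')(802, m), Function('a')(Add(275, Mul(-1, 83)), -767)) = Add(Mul(802, Pow(Rational(80, 227), -1)), Mul(Rational(-1, 1942), Add(275, Mul(-1, 83)))) = Add(Mul(802, Rational(227, 80)), Mul(Rational(-1, 1942), Add(275, -83))) = Add(Rational(91027, 40), Mul(Rational(-1, 1942), 192)) = Add(Rational(91027, 40), Rational(-96, 971)) = Rational(88383377, 38840)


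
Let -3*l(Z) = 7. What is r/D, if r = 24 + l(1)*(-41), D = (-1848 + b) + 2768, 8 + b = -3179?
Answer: -359/6801 ≈ -0.052786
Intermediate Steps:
b = -3187 (b = -8 - 3179 = -3187)
l(Z) = -7/3 (l(Z) = -1/3*7 = -7/3)
D = -2267 (D = (-1848 - 3187) + 2768 = -5035 + 2768 = -2267)
r = 359/3 (r = 24 - 7/3*(-41) = 24 + 287/3 = 359/3 ≈ 119.67)
r/D = (359/3)/(-2267) = (359/3)*(-1/2267) = -359/6801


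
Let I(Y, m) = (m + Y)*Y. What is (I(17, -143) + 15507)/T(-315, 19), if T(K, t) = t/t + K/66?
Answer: -294030/83 ≈ -3542.5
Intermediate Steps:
I(Y, m) = Y*(Y + m) (I(Y, m) = (Y + m)*Y = Y*(Y + m))
T(K, t) = 1 + K/66 (T(K, t) = 1 + K*(1/66) = 1 + K/66)
(I(17, -143) + 15507)/T(-315, 19) = (17*(17 - 143) + 15507)/(1 + (1/66)*(-315)) = (17*(-126) + 15507)/(1 - 105/22) = (-2142 + 15507)/(-83/22) = 13365*(-22/83) = -294030/83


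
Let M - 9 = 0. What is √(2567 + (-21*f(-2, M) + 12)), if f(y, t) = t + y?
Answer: 8*√38 ≈ 49.315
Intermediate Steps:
M = 9 (M = 9 + 0 = 9)
√(2567 + (-21*f(-2, M) + 12)) = √(2567 + (-21*(9 - 2) + 12)) = √(2567 + (-21*7 + 12)) = √(2567 + (-147 + 12)) = √(2567 - 135) = √2432 = 8*√38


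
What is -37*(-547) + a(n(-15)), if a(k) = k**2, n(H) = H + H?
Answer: 21139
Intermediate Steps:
n(H) = 2*H
-37*(-547) + a(n(-15)) = -37*(-547) + (2*(-15))**2 = 20239 + (-30)**2 = 20239 + 900 = 21139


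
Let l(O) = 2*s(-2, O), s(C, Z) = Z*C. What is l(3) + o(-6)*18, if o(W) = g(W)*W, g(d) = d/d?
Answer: -120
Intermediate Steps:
s(C, Z) = C*Z
g(d) = 1
o(W) = W (o(W) = 1*W = W)
l(O) = -4*O (l(O) = 2*(-2*O) = -4*O)
l(3) + o(-6)*18 = -4*3 - 6*18 = -12 - 108 = -120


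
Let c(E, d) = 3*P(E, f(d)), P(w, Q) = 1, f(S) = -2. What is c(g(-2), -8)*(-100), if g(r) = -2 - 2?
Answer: -300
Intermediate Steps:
g(r) = -4
c(E, d) = 3 (c(E, d) = 3*1 = 3)
c(g(-2), -8)*(-100) = 3*(-100) = -300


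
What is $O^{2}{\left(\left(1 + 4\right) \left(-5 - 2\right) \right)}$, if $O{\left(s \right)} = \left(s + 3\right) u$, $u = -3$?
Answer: $9216$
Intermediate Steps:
$O{\left(s \right)} = -9 - 3 s$ ($O{\left(s \right)} = \left(s + 3\right) \left(-3\right) = \left(3 + s\right) \left(-3\right) = -9 - 3 s$)
$O^{2}{\left(\left(1 + 4\right) \left(-5 - 2\right) \right)} = \left(-9 - 3 \left(1 + 4\right) \left(-5 - 2\right)\right)^{2} = \left(-9 - 3 \cdot 5 \left(-7\right)\right)^{2} = \left(-9 - -105\right)^{2} = \left(-9 + 105\right)^{2} = 96^{2} = 9216$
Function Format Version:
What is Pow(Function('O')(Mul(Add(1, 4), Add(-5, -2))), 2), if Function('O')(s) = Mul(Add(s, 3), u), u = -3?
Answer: 9216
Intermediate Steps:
Function('O')(s) = Add(-9, Mul(-3, s)) (Function('O')(s) = Mul(Add(s, 3), -3) = Mul(Add(3, s), -3) = Add(-9, Mul(-3, s)))
Pow(Function('O')(Mul(Add(1, 4), Add(-5, -2))), 2) = Pow(Add(-9, Mul(-3, Mul(Add(1, 4), Add(-5, -2)))), 2) = Pow(Add(-9, Mul(-3, Mul(5, -7))), 2) = Pow(Add(-9, Mul(-3, -35)), 2) = Pow(Add(-9, 105), 2) = Pow(96, 2) = 9216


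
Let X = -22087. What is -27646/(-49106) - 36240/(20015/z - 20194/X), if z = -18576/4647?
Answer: 131155378347500011/16810049650566941 ≈ 7.8022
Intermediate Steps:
z = -6192/1549 (z = -18576*1/4647 = -6192/1549 ≈ -3.9974)
-27646/(-49106) - 36240/(20015/z - 20194/X) = -27646/(-49106) - 36240/(20015/(-6192/1549) - 20194/(-22087)) = -27646*(-1/49106) - 36240/(20015*(-1549/6192) - 20194*(-1/22087)) = 13823/24553 - 36240/(-31003235/6192 + 20194/22087) = 13823/24553 - 36240/(-684643410197/136762704) = 13823/24553 - 36240*(-136762704/684643410197) = 13823/24553 + 4956280392960/684643410197 = 131155378347500011/16810049650566941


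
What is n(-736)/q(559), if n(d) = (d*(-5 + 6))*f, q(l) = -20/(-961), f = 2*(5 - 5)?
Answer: 0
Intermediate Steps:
f = 0 (f = 2*0 = 0)
q(l) = 20/961 (q(l) = -20*(-1/961) = 20/961)
n(d) = 0 (n(d) = (d*(-5 + 6))*0 = (d*1)*0 = d*0 = 0)
n(-736)/q(559) = 0/(20/961) = 0*(961/20) = 0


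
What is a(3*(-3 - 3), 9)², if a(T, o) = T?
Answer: 324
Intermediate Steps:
a(3*(-3 - 3), 9)² = (3*(-3 - 3))² = (3*(-6))² = (-18)² = 324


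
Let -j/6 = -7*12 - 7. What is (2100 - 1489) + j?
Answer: 1157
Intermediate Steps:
j = 546 (j = -6*(-7*12 - 7) = -6*(-84 - 7) = -6*(-91) = 546)
(2100 - 1489) + j = (2100 - 1489) + 546 = 611 + 546 = 1157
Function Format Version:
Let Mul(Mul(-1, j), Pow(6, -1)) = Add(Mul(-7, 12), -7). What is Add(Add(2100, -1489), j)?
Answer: 1157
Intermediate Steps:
j = 546 (j = Mul(-6, Add(Mul(-7, 12), -7)) = Mul(-6, Add(-84, -7)) = Mul(-6, -91) = 546)
Add(Add(2100, -1489), j) = Add(Add(2100, -1489), 546) = Add(611, 546) = 1157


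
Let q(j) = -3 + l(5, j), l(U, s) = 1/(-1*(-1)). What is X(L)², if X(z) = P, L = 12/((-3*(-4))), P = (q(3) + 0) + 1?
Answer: 1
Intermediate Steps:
l(U, s) = 1 (l(U, s) = 1/1 = 1)
q(j) = -2 (q(j) = -3 + 1 = -2)
P = -1 (P = (-2 + 0) + 1 = -2 + 1 = -1)
L = 1 (L = 12/12 = 12*(1/12) = 1)
X(z) = -1
X(L)² = (-1)² = 1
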